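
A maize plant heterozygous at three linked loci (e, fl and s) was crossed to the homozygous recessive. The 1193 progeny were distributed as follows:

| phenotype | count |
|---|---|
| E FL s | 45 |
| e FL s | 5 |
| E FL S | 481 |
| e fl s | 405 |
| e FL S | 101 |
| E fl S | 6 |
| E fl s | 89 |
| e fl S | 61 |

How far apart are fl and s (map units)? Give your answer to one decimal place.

9.8 map units

The two most frequent reciprocal classes, E FL S and e fl s, are the parental types, so the F1 was E FL S / e fl s.
The two rarest classes, E fl S and e FL s, are the double crossovers. Comparing them with the parentals, only the fl allele has switched, so fl is the middle locus and the order is s – fl – e.
Crossovers in the s–fl interval produce the single-crossover classes E FL s and e fl S (45 + 61 = 106) plus the double crossovers (11).
RF(s–fl) = (106 + 11) / 1193 = 117/1193 = 0.0981 → 9.8 map units.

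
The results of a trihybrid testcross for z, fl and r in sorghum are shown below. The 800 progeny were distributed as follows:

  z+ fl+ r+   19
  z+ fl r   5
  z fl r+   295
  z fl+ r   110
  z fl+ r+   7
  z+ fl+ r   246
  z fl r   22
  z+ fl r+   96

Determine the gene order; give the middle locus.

fl

The two most frequent reciprocal classes, z+ fl+ r and z fl r+, are the parental types, so the F1 was z+ fl+ r / z fl r+.
The two rarest classes, z+ fl r and z fl+ r+, are the double crossovers. Comparing them with the parentals, only the fl allele has switched, so fl is the middle locus and the order is r – fl – z.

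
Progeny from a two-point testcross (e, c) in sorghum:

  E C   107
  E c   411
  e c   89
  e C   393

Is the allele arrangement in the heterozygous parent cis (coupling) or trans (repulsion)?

trans

The two most frequent classes are E c (411) and e C (393); these are the parental (non-recombinant) types.
So the F1 carried E c on one chromosome and e C on the other — the recessive alleles are on opposite chromosomes (trans / repulsion).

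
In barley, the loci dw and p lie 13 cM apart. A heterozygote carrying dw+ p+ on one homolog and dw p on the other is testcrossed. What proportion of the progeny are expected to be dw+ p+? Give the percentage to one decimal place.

A map distance of 13 cM corresponds to a recombination frequency of 0.130.
The F1 is dw+ p+ / dw p, so dw+ p+ is a parental gamete class with expected frequency (1 − r)/2 = 0.870/2 = 0.4350.
That is 0.4350 = 43.5% of the progeny.

43.5%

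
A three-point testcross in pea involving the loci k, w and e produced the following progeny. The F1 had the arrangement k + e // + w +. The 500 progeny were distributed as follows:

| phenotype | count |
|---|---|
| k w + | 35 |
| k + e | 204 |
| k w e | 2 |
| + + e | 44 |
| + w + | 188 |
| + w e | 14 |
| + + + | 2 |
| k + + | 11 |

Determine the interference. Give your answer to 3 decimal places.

The two rarest classes, k w e and + + +, are the double crossovers. Comparing them with the parentals, only the w allele has switched, so w is the middle locus and the order is e – w – k.
e–w: (25 + 4)/500 = 0.0580; w–k: (79 + 4)/500 = 0.1660.
Expected DCO frequency = 0.0580 × 0.1660 ≈ 0.00963; observed = 4/500 ≈ 0.00800.
Coefficient of coincidence = 0.00800/0.00963 ≈ 0.831; interference = 1 − 0.831 = 0.169.

0.169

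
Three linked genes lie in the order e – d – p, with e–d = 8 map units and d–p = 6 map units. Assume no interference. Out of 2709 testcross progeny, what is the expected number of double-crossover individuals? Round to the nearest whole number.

Map distances give recombination frequencies of 0.080 and 0.060 for the two intervals.
With no interference, expected double-crossover frequency = 0.080 × 0.060 = 0.00480.
Expected number = 0.00480 × 2709 = 13.00 ≈ 13.

13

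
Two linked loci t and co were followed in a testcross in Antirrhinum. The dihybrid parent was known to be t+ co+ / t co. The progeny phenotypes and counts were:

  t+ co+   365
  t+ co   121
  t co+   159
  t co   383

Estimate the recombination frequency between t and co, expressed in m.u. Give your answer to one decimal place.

27.2 m.u.

The recombinant classes are t+ co and t co+: 121 + 159 = 280.
Recombination frequency = 280/1028 = 0.2724 ≈ 27.2%, i.e. 27.2 m.u.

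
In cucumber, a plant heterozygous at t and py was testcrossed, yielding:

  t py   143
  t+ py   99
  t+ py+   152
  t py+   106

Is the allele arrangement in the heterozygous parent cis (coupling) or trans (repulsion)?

The two most frequent classes are t+ py+ (152) and t py (143); these are the parental (non-recombinant) types.
So the F1 carried t+ py+ on one chromosome and t py on the other — the recessive alleles are on the same chromosome (cis / coupling).

cis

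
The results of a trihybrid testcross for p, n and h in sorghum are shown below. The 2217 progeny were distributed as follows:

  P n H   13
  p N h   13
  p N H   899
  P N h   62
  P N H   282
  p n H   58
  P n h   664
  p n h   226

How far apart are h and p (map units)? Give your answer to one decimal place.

24.1 map units

The two most frequent reciprocal classes, p N H and P n h, are the parental types, so the F1 was p N H / P n h.
The two rarest classes, p N h and P n H, are the double crossovers. Comparing them with the parentals, only the h allele has switched, so h is the middle locus and the order is p – h – n.
Crossovers in the p–h interval produce the single-crossover classes P N H and p n h (282 + 226 = 508) plus the double crossovers (26).
RF(p–h) = (508 + 26) / 2217 = 534/2217 = 0.2409 → 24.1 map units.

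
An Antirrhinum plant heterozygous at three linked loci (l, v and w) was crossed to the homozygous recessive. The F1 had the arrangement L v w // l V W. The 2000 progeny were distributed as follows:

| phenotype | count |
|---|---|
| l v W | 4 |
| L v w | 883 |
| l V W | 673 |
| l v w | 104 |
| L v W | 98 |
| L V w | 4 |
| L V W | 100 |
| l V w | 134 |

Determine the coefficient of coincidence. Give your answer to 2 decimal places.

The two rarest classes, L V w and l v W, are the double crossovers. Comparing them with the parentals, only the v allele has switched, so v is the middle locus and the order is w – v – l.
w–v: (232 + 8)/2000 = 0.1200; v–l: (204 + 8)/2000 = 0.1060.
Expected DCO frequency = 0.1200 × 0.1060 ≈ 0.01272; observed = 8/2000 ≈ 0.00400.
Coefficient of coincidence = 0.00400/0.01272 ≈ 0.31.

0.31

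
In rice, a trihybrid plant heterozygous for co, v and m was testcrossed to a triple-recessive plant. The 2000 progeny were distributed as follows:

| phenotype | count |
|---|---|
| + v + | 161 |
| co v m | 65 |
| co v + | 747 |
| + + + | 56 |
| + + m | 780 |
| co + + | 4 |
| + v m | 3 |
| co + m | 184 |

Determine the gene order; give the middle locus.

The two most frequent reciprocal classes, co v + and + + m, are the parental types, so the F1 was co v + / + + m.
The two rarest classes, co + + and + v m, are the double crossovers. Comparing them with the parentals, only the v allele has switched, so v is the middle locus and the order is m – v – co.

v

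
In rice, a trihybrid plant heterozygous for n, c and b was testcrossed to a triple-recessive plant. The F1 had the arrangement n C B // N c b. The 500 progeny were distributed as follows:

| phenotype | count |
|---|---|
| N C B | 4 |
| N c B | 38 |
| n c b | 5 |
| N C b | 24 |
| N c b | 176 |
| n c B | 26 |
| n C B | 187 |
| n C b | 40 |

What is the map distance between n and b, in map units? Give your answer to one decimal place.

17.4 map units

The two rarest classes, N C B and n c b, are the double crossovers. Comparing them with the parentals, only the n allele has switched, so n is the middle locus and the order is b – n – c.
Crossovers in the b–n interval produce the single-crossover classes n C b and N c B (40 + 38 = 78) plus the double crossovers (9).
RF(b–n) = (78 + 9) / 500 = 87/500 = 0.1740 → 17.4 map units.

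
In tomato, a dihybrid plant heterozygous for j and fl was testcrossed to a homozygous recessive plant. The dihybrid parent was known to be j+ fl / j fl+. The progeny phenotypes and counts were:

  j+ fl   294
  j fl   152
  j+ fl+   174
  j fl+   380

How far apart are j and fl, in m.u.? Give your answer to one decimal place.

32.6 m.u.

The recombinant classes are j+ fl+ and j fl: 174 + 152 = 326.
Recombination frequency = 326/1000 = 0.3260 ≈ 32.6%, i.e. 32.6 m.u.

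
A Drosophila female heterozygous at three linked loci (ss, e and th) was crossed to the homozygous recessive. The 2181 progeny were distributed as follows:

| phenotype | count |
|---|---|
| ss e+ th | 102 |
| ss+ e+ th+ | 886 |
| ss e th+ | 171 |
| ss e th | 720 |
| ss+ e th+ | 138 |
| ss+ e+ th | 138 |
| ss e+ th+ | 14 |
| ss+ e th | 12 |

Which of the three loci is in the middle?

ss

The two most frequent reciprocal classes, ss e th and ss+ e+ th+, are the parental types, so the F1 was ss e th / ss+ e+ th+.
The two rarest classes, ss+ e th and ss e+ th+, are the double crossovers. Comparing them with the parentals, only the ss allele has switched, so ss is the middle locus and the order is e – ss – th.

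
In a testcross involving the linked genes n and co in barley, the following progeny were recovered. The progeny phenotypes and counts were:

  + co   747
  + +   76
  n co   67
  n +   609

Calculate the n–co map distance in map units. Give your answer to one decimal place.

The two most frequent classes, + co (747) and n + (609), are the parental types, so the F1 was + co / n +.
The recombinant classes are + + and n co: 76 + 67 = 143.
Recombination frequency = 143/1499 = 0.0954 ≈ 9.5%, i.e. 9.5 map units.

9.5 map units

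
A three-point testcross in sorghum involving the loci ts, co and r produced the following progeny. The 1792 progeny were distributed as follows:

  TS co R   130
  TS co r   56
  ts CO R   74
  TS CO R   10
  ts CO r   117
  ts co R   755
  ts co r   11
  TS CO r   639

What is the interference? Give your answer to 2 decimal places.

The two most frequent reciprocal classes, TS CO r and ts co R, are the parental types, so the F1 was TS CO r / ts co R.
The two rarest classes, TS CO R and ts co r, are the double crossovers. Comparing them with the parentals, only the r allele has switched, so r is the middle locus and the order is ts – r – co.
ts–r: (247 + 21)/1792 = 0.1496; r–co: (130 + 21)/1792 = 0.0843.
Expected DCO frequency = 0.1496 × 0.0843 ≈ 0.01261; observed = 21/1792 ≈ 0.01172.
Coefficient of coincidence = 0.01172/0.01261 ≈ 0.93; interference = 1 − 0.93 = 0.07.

0.07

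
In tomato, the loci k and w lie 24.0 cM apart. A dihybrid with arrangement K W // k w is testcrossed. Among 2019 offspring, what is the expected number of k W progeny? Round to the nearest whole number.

A map distance of 24.0 cM corresponds to a recombination frequency of 0.240.
The F1 is K W / k w, so k W is a recombinant gamete class with expected frequency r/2 = 0.240/2 = 0.1200.
Expected number = 0.1200 × 2019 = 242.28 ≈ 242.

242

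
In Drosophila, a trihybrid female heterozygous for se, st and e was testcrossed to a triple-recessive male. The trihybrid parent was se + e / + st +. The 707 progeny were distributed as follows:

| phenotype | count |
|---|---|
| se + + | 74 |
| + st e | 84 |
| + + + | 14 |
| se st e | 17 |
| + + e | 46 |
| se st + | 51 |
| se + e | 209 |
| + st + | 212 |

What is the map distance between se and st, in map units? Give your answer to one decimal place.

18.1 map units

The two rarest classes, se st e and + + +, are the double crossovers. Comparing them with the parentals, only the st allele has switched, so st is the middle locus and the order is e – st – se.
Crossovers in the st–se interval produce the single-crossover classes + + e and se st + (46 + 51 = 97) plus the double crossovers (31).
RF(st–se) = (97 + 31) / 707 = 128/707 = 0.1810 → 18.1 map units.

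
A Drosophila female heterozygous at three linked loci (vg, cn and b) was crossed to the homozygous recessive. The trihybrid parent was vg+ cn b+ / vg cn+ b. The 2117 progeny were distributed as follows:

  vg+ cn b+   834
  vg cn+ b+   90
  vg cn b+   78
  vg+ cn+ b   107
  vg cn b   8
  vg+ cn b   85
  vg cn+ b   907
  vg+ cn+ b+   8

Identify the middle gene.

The two rarest classes, vg+ cn+ b+ and vg cn b, are the double crossovers. Comparing them with the parentals, only the cn allele has switched, so cn is the middle locus and the order is vg – cn – b.

cn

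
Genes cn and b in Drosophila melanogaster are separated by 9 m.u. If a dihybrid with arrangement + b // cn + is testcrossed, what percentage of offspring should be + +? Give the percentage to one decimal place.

A map distance of 9 m.u. corresponds to a recombination frequency of 0.090.
The F1 is + b / cn +, so + + is a recombinant gamete class with expected frequency r/2 = 0.090/2 = 0.0450.
That is 0.0450 = 4.5% of the progeny.

4.5%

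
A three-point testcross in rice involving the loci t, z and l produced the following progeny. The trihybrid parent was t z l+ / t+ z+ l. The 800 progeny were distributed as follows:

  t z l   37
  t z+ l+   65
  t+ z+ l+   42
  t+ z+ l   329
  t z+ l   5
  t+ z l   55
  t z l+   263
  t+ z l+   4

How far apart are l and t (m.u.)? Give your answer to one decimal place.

The two rarest classes, t+ z l+ and t z+ l, are the double crossovers. Comparing them with the parentals, only the t allele has switched, so t is the middle locus and the order is z – t – l.
Crossovers in the t–l interval produce the single-crossover classes t z l and t+ z+ l+ (37 + 42 = 79) plus the double crossovers (9).
RF(t–l) = (79 + 9) / 800 = 88/800 = 0.1100 → 11.0 m.u.

11.0 m.u.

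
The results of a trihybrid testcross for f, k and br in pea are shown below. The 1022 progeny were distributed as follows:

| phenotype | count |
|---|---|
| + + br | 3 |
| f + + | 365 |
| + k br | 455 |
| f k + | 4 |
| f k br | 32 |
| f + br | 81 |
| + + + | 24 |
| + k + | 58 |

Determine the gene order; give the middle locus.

k

The two most frequent reciprocal classes, f + + and + k br, are the parental types, so the F1 was f + + / + k br.
The two rarest classes, f k + and + + br, are the double crossovers. Comparing them with the parentals, only the k allele has switched, so k is the middle locus and the order is f – k – br.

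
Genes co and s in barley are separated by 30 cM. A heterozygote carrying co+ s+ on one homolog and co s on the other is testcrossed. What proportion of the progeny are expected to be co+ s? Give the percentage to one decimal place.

15.0%

A map distance of 30 cM corresponds to a recombination frequency of 0.300.
The F1 is co+ s+ / co s, so co+ s is a recombinant gamete class with expected frequency r/2 = 0.300/2 = 0.1500.
That is 0.1500 = 15.0% of the progeny.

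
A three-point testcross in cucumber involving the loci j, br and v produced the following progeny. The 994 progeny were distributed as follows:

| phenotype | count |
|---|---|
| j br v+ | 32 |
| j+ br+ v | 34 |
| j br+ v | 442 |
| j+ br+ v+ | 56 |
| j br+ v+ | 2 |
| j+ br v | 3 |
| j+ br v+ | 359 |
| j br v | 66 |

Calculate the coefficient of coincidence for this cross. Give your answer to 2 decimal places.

The two most frequent reciprocal classes, j br+ v and j+ br v+, are the parental types, so the F1 was j br+ v / j+ br v+.
The two rarest classes, j br+ v+ and j+ br v, are the double crossovers. Comparing them with the parentals, only the v allele has switched, so v is the middle locus and the order is j – v – br.
j–v: (66 + 5)/994 = 0.0714; v–br: (122 + 5)/994 = 0.1278.
Expected DCO frequency = 0.0714 × 0.1278 ≈ 0.00912; observed = 5/994 ≈ 0.00503.
Coefficient of coincidence = 0.00503/0.00912 ≈ 0.55.

0.55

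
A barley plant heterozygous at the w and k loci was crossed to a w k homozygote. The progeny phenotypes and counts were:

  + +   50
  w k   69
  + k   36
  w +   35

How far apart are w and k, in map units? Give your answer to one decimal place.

The two most frequent classes, + + (50) and w k (69), are the parental types, so the F1 was + + / w k.
The recombinant classes are + k and w +: 36 + 35 = 71.
Recombination frequency = 71/190 = 0.3737 ≈ 37.4%, i.e. 37.4 map units.

37.4 map units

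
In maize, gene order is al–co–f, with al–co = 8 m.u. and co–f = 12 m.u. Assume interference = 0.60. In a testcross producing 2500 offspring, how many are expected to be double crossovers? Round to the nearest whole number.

10

Map distances give recombination frequencies of 0.080 and 0.120 for the two intervals.
With interference 0.60 (so coincidence = 0.40), expected double-crossover frequency = 0.080 × 0.120 × 0.40 = 0.00384.
Expected number = 0.00384 × 2500 = 9.60 ≈ 10.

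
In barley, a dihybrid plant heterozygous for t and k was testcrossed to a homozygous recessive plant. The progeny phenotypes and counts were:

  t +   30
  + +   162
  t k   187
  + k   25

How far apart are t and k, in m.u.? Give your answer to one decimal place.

The two most frequent classes, + + (162) and t k (187), are the parental types, so the F1 was + + / t k.
The recombinant classes are + k and t +: 25 + 30 = 55.
Recombination frequency = 55/404 = 0.1361 ≈ 13.6%, i.e. 13.6 m.u.

13.6 m.u.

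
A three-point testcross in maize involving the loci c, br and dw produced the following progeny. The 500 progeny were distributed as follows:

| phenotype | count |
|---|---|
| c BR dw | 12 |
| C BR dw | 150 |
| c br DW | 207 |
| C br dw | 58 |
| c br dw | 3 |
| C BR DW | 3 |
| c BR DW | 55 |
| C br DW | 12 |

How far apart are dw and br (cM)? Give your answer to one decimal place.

The two most frequent reciprocal classes, C BR dw and c br DW, are the parental types, so the F1 was C BR dw / c br DW.
The two rarest classes, C BR DW and c br dw, are the double crossovers. Comparing them with the parentals, only the dw allele has switched, so dw is the middle locus and the order is br – dw – c.
Crossovers in the br–dw interval produce the single-crossover classes C br dw and c BR DW (58 + 55 = 113) plus the double crossovers (6).
RF(br–dw) = (113 + 6) / 500 = 119/500 = 0.2380 → 23.8 cM.

23.8 cM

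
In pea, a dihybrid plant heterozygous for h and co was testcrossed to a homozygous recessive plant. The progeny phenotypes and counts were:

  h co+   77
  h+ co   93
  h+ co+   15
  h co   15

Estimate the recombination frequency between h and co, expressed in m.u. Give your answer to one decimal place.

15.0 m.u.

The two most frequent classes, h+ co (93) and h co+ (77), are the parental types, so the F1 was h+ co / h co+.
The recombinant classes are h+ co+ and h co: 15 + 15 = 30.
Recombination frequency = 30/200 = 0.1500 ≈ 15.0%, i.e. 15.0 m.u.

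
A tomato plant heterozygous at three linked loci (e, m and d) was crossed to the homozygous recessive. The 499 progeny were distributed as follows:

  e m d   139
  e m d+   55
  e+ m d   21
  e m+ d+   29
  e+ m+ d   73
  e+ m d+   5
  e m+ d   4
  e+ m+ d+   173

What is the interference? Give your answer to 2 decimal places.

The two most frequent reciprocal classes, e+ m+ d+ and e m d, are the parental types, so the F1 was e+ m+ d+ / e m d.
The two rarest classes, e+ m d+ and e m+ d, are the double crossovers. Comparing them with the parentals, only the m allele has switched, so m is the middle locus and the order is e – m – d.
e–m: (50 + 9)/499 = 0.1182; m–d: (128 + 9)/499 = 0.2745.
Expected DCO frequency = 0.1182 × 0.2745 ≈ 0.03245; observed = 9/499 ≈ 0.01804.
Coefficient of coincidence = 0.01804/0.03245 ≈ 0.56; interference = 1 − 0.56 = 0.44.

0.44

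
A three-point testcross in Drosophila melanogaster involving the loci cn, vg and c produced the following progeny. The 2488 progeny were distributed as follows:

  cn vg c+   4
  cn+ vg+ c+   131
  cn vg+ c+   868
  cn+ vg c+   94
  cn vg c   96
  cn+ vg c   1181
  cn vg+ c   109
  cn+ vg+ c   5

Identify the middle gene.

The two most frequent reciprocal classes, cn+ vg c and cn vg+ c+, are the parental types, so the F1 was cn+ vg c / cn vg+ c+.
The two rarest classes, cn+ vg+ c and cn vg c+, are the double crossovers. Comparing them with the parentals, only the vg allele has switched, so vg is the middle locus and the order is c – vg – cn.

vg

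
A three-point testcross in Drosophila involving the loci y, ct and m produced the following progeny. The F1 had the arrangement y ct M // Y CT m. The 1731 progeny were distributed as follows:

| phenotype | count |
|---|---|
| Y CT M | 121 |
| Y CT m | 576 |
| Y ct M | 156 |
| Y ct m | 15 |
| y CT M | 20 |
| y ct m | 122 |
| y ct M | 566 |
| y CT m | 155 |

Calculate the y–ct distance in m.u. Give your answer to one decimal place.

20.0 m.u.

The two rarest classes, y CT M and Y ct m, are the double crossovers. Comparing them with the parentals, only the ct allele has switched, so ct is the middle locus and the order is m – ct – y.
Crossovers in the ct–y interval produce the single-crossover classes Y ct M and y CT m (156 + 155 = 311) plus the double crossovers (35).
RF(ct–y) = (311 + 35) / 1731 = 346/1731 = 0.1999 → 20.0 m.u.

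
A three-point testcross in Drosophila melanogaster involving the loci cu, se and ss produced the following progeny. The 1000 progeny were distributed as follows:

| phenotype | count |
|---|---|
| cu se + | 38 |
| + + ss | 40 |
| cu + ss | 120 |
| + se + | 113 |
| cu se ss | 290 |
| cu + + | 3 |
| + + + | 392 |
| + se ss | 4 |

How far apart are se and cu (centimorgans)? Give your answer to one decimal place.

24.0 centimorgans

The two most frequent reciprocal classes, + + + and cu se ss, are the parental types, so the F1 was + + + / cu se ss.
The two rarest classes, cu + + and + se ss, are the double crossovers. Comparing them with the parentals, only the cu allele has switched, so cu is the middle locus and the order is ss – cu – se.
Crossovers in the cu–se interval produce the single-crossover classes + se + and cu + ss (113 + 120 = 233) plus the double crossovers (7).
RF(cu–se) = (233 + 7) / 1000 = 240/1000 = 0.2400 → 24.0 centimorgans.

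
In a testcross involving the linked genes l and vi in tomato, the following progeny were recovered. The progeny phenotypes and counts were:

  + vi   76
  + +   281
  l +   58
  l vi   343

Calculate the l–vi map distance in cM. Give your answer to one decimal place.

The two most frequent classes, + + (281) and l vi (343), are the parental types, so the F1 was + + / l vi.
The recombinant classes are + vi and l +: 76 + 58 = 134.
Recombination frequency = 134/758 = 0.1768 ≈ 17.7%, i.e. 17.7 cM.

17.7 cM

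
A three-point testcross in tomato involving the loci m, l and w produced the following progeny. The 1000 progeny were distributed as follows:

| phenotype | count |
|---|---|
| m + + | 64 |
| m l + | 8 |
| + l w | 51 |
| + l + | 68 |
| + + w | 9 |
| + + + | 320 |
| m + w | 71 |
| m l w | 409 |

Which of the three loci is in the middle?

The two most frequent reciprocal classes, m l w and + + +, are the parental types, so the F1 was m l w / + + +.
The two rarest classes, m l + and + + w, are the double crossovers. Comparing them with the parentals, only the w allele has switched, so w is the middle locus and the order is m – w – l.

w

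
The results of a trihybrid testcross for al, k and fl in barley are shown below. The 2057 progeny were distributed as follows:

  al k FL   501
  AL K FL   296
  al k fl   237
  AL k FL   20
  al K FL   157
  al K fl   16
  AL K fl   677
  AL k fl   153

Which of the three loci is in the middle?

The two most frequent reciprocal classes, AL K fl and al k FL, are the parental types, so the F1 was AL K fl / al k FL.
The two rarest classes, al K fl and AL k FL, are the double crossovers. Comparing them with the parentals, only the al allele has switched, so al is the middle locus and the order is k – al – fl.

al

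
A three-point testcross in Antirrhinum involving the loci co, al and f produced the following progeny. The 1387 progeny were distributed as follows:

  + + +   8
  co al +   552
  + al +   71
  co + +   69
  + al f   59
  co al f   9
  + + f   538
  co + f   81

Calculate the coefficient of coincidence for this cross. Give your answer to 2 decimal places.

The two most frequent reciprocal classes, + + f and co al +, are the parental types, so the F1 was + + f / co al +.
The two rarest classes, + + + and co al f, are the double crossovers. Comparing them with the parentals, only the f allele has switched, so f is the middle locus and the order is al – f – co.
al–f: (128 + 17)/1387 = 0.1045; f–co: (152 + 17)/1387 = 0.1218.
Expected DCO frequency = 0.1045 × 0.1218 ≈ 0.01273; observed = 17/1387 ≈ 0.01226.
Coefficient of coincidence = 0.01226/0.01273 ≈ 0.96.

0.96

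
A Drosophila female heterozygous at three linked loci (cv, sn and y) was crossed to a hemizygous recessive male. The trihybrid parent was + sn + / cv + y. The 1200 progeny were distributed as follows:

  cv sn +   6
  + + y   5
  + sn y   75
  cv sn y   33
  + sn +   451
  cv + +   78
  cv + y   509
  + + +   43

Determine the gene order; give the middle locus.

cv

The two rarest classes, cv sn + and + + y, are the double crossovers. Comparing them with the parentals, only the cv allele has switched, so cv is the middle locus and the order is sn – cv – y.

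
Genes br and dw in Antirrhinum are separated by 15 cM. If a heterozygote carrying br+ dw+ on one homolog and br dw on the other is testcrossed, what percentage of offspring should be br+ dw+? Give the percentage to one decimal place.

42.5%

A map distance of 15 cM corresponds to a recombination frequency of 0.150.
The F1 is br+ dw+ / br dw, so br+ dw+ is a parental gamete class with expected frequency (1 − r)/2 = 0.850/2 = 0.4250.
That is 0.4250 = 42.5% of the progeny.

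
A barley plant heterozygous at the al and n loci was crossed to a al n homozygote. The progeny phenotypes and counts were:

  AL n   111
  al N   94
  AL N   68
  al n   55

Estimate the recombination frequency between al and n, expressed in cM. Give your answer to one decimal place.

37.5 cM

The two most frequent classes, AL n (111) and al N (94), are the parental types, so the F1 was AL n / al N.
The recombinant classes are AL N and al n: 68 + 55 = 123.
Recombination frequency = 123/328 = 0.3750 ≈ 37.5%, i.e. 37.5 cM.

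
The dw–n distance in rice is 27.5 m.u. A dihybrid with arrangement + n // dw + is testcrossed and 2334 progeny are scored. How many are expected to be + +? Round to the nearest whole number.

A map distance of 27.5 m.u. corresponds to a recombination frequency of 0.275.
The F1 is + n / dw +, so + + is a recombinant gamete class with expected frequency r/2 = 0.275/2 = 0.1375.
Expected number = 0.1375 × 2334 = 320.93 ≈ 321.

321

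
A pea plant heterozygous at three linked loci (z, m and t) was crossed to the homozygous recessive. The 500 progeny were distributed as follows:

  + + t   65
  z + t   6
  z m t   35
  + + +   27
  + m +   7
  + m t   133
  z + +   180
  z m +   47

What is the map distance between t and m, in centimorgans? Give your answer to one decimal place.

25.0 centimorgans

The two most frequent reciprocal classes, z + + and + m t, are the parental types, so the F1 was z + + / + m t.
The two rarest classes, z + t and + m +, are the double crossovers. Comparing them with the parentals, only the t allele has switched, so t is the middle locus and the order is m – t – z.
Crossovers in the m–t interval produce the single-crossover classes z m + and + + t (47 + 65 = 112) plus the double crossovers (13).
RF(m–t) = (112 + 13) / 500 = 125/500 = 0.2500 → 25.0 centimorgans.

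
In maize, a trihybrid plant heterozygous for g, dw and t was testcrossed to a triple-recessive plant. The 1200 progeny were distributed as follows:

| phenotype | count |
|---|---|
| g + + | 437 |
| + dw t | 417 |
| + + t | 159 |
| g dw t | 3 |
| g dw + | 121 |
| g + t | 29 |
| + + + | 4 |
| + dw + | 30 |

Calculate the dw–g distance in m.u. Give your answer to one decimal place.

The two most frequent reciprocal classes, g + + and + dw t, are the parental types, so the F1 was g + + / + dw t.
The two rarest classes, + + + and g dw t, are the double crossovers. Comparing them with the parentals, only the g allele has switched, so g is the middle locus and the order is dw – g – t.
Crossovers in the dw–g interval produce the single-crossover classes g dw + and + + t (121 + 159 = 280) plus the double crossovers (7).
RF(dw–g) = (280 + 7) / 1200 = 287/1200 = 0.2392 → 23.9 m.u.

23.9 m.u.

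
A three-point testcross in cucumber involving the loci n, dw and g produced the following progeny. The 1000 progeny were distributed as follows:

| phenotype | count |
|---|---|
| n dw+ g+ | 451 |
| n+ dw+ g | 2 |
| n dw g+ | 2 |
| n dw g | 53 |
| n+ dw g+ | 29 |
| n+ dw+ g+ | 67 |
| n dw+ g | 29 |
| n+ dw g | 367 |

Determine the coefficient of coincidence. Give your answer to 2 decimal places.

0.52

The two most frequent reciprocal classes, n dw+ g+ and n+ dw g, are the parental types, so the F1 was n dw+ g+ / n+ dw g.
The two rarest classes, n dw g+ and n+ dw+ g, are the double crossovers. Comparing them with the parentals, only the dw allele has switched, so dw is the middle locus and the order is n – dw – g.
n–dw: (120 + 4)/1000 = 0.1240; dw–g: (58 + 4)/1000 = 0.0620.
Expected DCO frequency = 0.1240 × 0.0620 ≈ 0.00769; observed = 4/1000 ≈ 0.00400.
Coefficient of coincidence = 0.00400/0.00769 ≈ 0.52.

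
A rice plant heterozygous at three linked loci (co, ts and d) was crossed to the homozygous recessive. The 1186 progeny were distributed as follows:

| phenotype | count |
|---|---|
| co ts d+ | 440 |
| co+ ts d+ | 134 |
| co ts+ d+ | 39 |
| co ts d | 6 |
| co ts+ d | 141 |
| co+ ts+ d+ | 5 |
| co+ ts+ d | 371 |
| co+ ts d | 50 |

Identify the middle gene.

d

The two most frequent reciprocal classes, co ts d+ and co+ ts+ d, are the parental types, so the F1 was co ts d+ / co+ ts+ d.
The two rarest classes, co ts d and co+ ts+ d+, are the double crossovers. Comparing them with the parentals, only the d allele has switched, so d is the middle locus and the order is ts – d – co.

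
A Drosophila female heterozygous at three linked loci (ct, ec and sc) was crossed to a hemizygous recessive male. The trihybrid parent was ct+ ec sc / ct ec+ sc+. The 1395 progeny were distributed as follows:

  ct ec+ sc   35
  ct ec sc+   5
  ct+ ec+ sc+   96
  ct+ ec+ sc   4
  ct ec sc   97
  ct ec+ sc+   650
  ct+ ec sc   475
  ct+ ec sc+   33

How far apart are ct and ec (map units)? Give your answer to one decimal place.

The two rarest classes, ct+ ec+ sc and ct ec sc+, are the double crossovers. Comparing them with the parentals, only the ec allele has switched, so ec is the middle locus and the order is ct – ec – sc.
Crossovers in the ct–ec interval produce the single-crossover classes ct ec sc and ct+ ec+ sc+ (97 + 96 = 193) plus the double crossovers (9).
RF(ct–ec) = (193 + 9) / 1395 = 202/1395 = 0.1448 → 14.5 map units.

14.5 map units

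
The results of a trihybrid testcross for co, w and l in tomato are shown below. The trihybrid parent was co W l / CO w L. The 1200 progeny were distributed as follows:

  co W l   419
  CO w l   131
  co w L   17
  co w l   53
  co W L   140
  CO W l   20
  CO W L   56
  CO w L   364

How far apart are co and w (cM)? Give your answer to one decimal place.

12.2 cM

The two rarest classes, CO W l and co w L, are the double crossovers. Comparing them with the parentals, only the co allele has switched, so co is the middle locus and the order is w – co – l.
Crossovers in the w–co interval produce the single-crossover classes co w l and CO W L (53 + 56 = 109) plus the double crossovers (37).
RF(w–co) = (109 + 37) / 1200 = 146/1200 = 0.1217 → 12.2 cM.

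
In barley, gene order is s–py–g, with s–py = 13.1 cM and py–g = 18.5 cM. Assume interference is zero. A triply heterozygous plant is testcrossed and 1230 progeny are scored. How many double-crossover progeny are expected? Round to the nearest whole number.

30

Map distances give recombination frequencies of 0.131 and 0.185 for the two intervals.
With no interference, expected double-crossover frequency = 0.131 × 0.185 = 0.02423.
Expected number = 0.02423 × 1230 = 29.81 ≈ 30.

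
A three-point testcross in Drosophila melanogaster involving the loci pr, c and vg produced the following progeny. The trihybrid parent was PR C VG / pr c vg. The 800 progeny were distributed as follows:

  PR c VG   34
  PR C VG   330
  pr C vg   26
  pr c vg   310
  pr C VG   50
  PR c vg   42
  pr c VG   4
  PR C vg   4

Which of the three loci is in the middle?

vg

The two rarest classes, PR C vg and pr c VG, are the double crossovers. Comparing them with the parentals, only the vg allele has switched, so vg is the middle locus and the order is c – vg – pr.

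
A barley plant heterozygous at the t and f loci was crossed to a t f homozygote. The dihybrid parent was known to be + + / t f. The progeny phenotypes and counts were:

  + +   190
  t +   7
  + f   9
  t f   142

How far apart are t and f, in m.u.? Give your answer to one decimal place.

The recombinant classes are + f and t +: 9 + 7 = 16.
Recombination frequency = 16/348 = 0.0460 ≈ 4.6%, i.e. 4.6 m.u.

4.6 m.u.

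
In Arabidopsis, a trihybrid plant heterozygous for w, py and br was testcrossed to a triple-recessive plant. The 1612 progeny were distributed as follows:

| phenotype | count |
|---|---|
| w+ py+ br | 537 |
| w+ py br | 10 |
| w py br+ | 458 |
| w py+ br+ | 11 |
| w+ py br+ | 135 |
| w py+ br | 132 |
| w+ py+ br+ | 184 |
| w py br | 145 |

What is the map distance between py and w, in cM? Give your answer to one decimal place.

The two most frequent reciprocal classes, w+ py+ br and w py br+, are the parental types, so the F1 was w+ py+ br / w py br+.
The two rarest classes, w+ py br and w py+ br+, are the double crossovers. Comparing them with the parentals, only the py allele has switched, so py is the middle locus and the order is w – py – br.
Crossovers in the w–py interval produce the single-crossover classes w py+ br and w+ py br+ (132 + 135 = 267) plus the double crossovers (21).
RF(w–py) = (267 + 21) / 1612 = 288/1612 = 0.1787 → 17.9 cM.

17.9 cM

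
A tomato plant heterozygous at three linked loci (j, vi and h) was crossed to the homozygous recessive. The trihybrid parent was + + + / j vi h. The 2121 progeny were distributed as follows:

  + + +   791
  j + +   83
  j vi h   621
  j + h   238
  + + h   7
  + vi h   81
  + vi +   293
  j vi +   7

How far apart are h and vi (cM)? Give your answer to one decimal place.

25.7 cM

The two rarest classes, + + h and j vi +, are the double crossovers. Comparing them with the parentals, only the h allele has switched, so h is the middle locus and the order is j – h – vi.
Crossovers in the h–vi interval produce the single-crossover classes + vi + and j + h (293 + 238 = 531) plus the double crossovers (14).
RF(h–vi) = (531 + 14) / 2121 = 545/2121 = 0.2570 → 25.7 cM.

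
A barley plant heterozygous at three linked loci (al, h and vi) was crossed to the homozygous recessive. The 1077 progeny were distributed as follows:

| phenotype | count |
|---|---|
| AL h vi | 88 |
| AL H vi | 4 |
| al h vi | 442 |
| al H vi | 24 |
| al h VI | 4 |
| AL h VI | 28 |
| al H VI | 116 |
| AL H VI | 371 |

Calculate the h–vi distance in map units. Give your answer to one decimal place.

The two most frequent reciprocal classes, al h vi and AL H VI, are the parental types, so the F1 was al h vi / AL H VI.
The two rarest classes, al h VI and AL H vi, are the double crossovers. Comparing them with the parentals, only the vi allele has switched, so vi is the middle locus and the order is h – vi – al.
Crossovers in the h–vi interval produce the single-crossover classes al H vi and AL h VI (24 + 28 = 52) plus the double crossovers (8).
RF(h–vi) = (52 + 8) / 1077 = 60/1077 = 0.0557 → 5.6 map units.

5.6 map units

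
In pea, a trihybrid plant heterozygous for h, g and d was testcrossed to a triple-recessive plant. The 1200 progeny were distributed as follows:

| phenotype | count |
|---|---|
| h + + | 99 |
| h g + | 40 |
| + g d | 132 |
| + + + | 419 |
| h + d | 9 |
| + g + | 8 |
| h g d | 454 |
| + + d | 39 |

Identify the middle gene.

The two most frequent reciprocal classes, h g d and + + +, are the parental types, so the F1 was h g d / + + +.
The two rarest classes, h + d and + g +, are the double crossovers. Comparing them with the parentals, only the g allele has switched, so g is the middle locus and the order is d – g – h.

g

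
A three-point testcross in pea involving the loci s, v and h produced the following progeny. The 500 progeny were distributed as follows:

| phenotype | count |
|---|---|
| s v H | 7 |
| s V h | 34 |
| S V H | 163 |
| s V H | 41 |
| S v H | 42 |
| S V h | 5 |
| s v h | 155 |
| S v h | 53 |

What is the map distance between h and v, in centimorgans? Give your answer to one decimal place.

The two most frequent reciprocal classes, s v h and S V H, are the parental types, so the F1 was s v h / S V H.
The two rarest classes, s v H and S V h, are the double crossovers. Comparing them with the parentals, only the h allele has switched, so h is the middle locus and the order is v – h – s.
Crossovers in the v–h interval produce the single-crossover classes s V h and S v H (34 + 42 = 76) plus the double crossovers (12).
RF(v–h) = (76 + 12) / 500 = 88/500 = 0.1760 → 17.6 centimorgans.

17.6 centimorgans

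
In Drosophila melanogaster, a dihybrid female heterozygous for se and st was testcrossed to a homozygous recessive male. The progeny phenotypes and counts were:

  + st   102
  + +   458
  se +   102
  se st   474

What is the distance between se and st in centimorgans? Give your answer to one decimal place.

The two most frequent classes, + + (458) and se st (474), are the parental types, so the F1 was + + / se st.
The recombinant classes are + st and se +: 102 + 102 = 204.
Recombination frequency = 204/1136 = 0.1796 ≈ 18.0%, i.e. 18.0 centimorgans.

18.0 centimorgans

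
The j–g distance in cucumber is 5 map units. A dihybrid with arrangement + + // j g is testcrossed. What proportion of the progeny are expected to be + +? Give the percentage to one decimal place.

A map distance of 5 map units corresponds to a recombination frequency of 0.050.
The F1 is + + / j g, so + + is a parental gamete class with expected frequency (1 − r)/2 = 0.950/2 = 0.4750.
That is 0.4750 = 47.5% of the progeny.

47.5%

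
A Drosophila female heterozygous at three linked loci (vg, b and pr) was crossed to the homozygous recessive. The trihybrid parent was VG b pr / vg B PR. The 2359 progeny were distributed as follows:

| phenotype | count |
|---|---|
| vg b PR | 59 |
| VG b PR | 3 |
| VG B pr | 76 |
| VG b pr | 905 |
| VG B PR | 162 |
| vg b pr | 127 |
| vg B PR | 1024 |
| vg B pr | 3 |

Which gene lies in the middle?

pr

The two rarest classes, VG b PR and vg B pr, are the double crossovers. Comparing them with the parentals, only the pr allele has switched, so pr is the middle locus and the order is b – pr – vg.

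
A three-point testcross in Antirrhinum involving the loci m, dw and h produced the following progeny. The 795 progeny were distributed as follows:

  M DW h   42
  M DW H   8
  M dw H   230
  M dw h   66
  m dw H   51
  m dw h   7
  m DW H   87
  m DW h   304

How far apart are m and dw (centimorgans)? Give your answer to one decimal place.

13.6 centimorgans

The two most frequent reciprocal classes, M dw H and m DW h, are the parental types, so the F1 was M dw H / m DW h.
The two rarest classes, M DW H and m dw h, are the double crossovers. Comparing them with the parentals, only the dw allele has switched, so dw is the middle locus and the order is h – dw – m.
Crossovers in the dw–m interval produce the single-crossover classes m dw H and M DW h (51 + 42 = 93) plus the double crossovers (15).
RF(dw–m) = (93 + 15) / 795 = 108/795 = 0.1358 → 13.6 centimorgans.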